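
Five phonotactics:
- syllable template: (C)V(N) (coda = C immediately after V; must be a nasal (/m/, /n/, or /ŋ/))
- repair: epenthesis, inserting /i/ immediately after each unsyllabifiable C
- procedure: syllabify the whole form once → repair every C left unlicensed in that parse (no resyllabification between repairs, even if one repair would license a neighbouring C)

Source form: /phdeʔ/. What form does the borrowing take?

Under (C)V(N), the unsyllabifiable consonants are /p/, /h/, /ʔ/ (only a nasal (/m/, /n/, or /ŋ/) is licensed in coda position; onsets are limited to one consonant).
Each unlicensed consonant becomes the onset of a new syllable: /p/ → /pi/, /h/ → /hi/, /ʔ/ → /ʔi/.

pihideʔi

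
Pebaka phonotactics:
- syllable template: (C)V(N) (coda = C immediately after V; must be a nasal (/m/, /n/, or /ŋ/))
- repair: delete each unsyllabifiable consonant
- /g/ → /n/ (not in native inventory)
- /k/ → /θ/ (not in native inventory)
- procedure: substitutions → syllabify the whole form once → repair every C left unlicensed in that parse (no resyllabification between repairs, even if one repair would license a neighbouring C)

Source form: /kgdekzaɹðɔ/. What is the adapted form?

dezaðɔ

Substitution: /k/ → /θ/, /g/ → /n/, giving /θndeθzaɹðɔ/.
Under (C)V(N), the unsyllabifiable consonants are /θ/, /n/, /θ/, /ɹ/ (only a nasal (/m/, /n/, or /ŋ/) is licensed in coda position; onsets are limited to one consonant).
Deletion applies to /θ/, /n/, /θ/, /ɹ/.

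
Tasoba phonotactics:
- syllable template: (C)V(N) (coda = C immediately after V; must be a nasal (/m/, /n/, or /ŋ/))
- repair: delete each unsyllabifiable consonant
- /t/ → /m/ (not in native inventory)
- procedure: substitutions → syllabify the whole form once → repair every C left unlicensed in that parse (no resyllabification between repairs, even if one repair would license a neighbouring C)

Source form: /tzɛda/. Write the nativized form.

zɛda

Substitution: /t/ → /m/, giving /mzɛda/.
The consonants /m/ cannot be parsed into a legal (C)V(N) syllable (only a nasal (/m/, /n/, or /ŋ/) is licensed in coda position; onsets are limited to one consonant).
Deleting the stranded consonants removes /m/.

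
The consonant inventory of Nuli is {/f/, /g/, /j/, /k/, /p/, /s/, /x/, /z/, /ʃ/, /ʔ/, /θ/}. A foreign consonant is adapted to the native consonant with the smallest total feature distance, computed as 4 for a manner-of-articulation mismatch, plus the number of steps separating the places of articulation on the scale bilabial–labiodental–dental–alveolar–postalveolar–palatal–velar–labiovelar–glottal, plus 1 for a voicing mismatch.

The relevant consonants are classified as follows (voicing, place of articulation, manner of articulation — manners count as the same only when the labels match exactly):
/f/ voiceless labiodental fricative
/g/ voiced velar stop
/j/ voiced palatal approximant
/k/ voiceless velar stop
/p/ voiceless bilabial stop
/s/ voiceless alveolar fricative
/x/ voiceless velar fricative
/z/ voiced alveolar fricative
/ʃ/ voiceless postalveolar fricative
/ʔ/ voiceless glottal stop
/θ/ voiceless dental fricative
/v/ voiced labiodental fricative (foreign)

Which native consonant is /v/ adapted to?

/f/ is closest: same manner (fricative), place distance 0 (labiodental→labiodental), voicing differs (+1); total 1. Next closest is /z/ at distance 2.

f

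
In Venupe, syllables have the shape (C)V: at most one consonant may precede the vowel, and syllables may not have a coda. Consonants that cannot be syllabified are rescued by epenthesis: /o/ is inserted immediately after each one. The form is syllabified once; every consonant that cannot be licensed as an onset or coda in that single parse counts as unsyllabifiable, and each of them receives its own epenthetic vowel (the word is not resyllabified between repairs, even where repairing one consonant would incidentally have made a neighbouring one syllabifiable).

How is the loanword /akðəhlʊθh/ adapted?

Under (C)V, the unsyllabifiable consonants are /k/, /h/, /θ/, /h/ (no codas are permitted; onsets are limited to one consonant).
Inserting the epenthetic vowel yields /k/ → /ko/, /h/ → /ho/, /θ/ → /θo/, /h/ → /ho/.

akoðəholʊθoho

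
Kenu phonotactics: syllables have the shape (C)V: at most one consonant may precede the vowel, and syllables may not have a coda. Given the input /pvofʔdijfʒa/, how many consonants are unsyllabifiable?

Syllabifying with onset maximization leaves /p/, /f/, /ʔ/, /j/, /f/ stranded (no codas are permitted; onsets are limited to one consonant).

5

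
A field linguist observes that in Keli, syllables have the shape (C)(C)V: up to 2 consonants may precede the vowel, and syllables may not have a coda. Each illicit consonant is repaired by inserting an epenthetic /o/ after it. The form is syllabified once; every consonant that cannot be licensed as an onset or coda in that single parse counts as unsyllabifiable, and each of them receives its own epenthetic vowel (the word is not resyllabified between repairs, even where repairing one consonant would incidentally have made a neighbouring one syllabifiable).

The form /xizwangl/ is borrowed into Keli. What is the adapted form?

xizwanogolo

Under (C)(C)V, the unsyllabifiable consonants are /n/, /g/, /l/ (no codas are permitted; onsets may contain at most 2 consonants).
Inserting the epenthetic vowel yields /n/ → /no/, /g/ → /go/, /l/ → /lo/.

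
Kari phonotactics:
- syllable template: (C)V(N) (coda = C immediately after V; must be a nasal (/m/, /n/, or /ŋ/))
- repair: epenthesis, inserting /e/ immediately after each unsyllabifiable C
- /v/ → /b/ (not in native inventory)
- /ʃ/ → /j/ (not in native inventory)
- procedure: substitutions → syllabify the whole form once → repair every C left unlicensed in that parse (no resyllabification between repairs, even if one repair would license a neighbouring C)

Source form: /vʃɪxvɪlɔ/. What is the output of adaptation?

Substitution: /v/ → /b/, /ʃ/ → /j/, giving /bjɪxbɪlɔ/.
The consonants /b/, /x/ cannot be parsed into a legal (C)V(N) syllable (only a nasal (/m/, /n/, or /ŋ/) is licensed in coda position; onsets are limited to one consonant).
Each unlicensed consonant becomes the onset of a new syllable: /b/ → /be/, /x/ → /xe/.

bejɪxebɪlɔ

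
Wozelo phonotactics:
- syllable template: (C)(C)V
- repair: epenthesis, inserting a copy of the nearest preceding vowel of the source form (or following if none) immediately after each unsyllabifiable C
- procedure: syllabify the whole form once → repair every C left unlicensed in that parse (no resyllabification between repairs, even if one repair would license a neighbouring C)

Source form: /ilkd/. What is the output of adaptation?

Under (C)(C)V, the unsyllabifiable consonants are /l/, /k/, /d/ (no codas are permitted; onsets may contain at most 2 consonants).
Each unlicensed consonant becomes the onset of a new syllable: /l/ → /li/, /k/ → /ki/, /d/ → /di/.

ilikidi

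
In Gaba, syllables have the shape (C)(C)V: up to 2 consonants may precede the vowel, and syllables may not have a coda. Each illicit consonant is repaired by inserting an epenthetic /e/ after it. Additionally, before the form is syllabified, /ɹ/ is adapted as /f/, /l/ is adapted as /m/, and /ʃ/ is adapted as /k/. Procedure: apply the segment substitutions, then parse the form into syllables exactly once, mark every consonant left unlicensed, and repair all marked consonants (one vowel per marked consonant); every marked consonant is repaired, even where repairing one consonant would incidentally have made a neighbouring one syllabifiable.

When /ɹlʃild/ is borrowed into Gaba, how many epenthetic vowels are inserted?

After substitution the input is /fmkimd/.
The unsyllabifiable consonants are /f/, /m/, /d/; each receives one epenthetic vowel.

3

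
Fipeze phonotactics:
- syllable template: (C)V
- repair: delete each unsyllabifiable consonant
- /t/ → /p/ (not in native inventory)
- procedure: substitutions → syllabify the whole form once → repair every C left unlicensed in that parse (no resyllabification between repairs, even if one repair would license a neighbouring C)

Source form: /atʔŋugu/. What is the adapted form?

Substitution: /t/ → /p/, giving /apʔŋugu/.
The consonants /p/, /ʔ/ cannot be parsed into a legal (C)V syllable (no codas are permitted; onsets are limited to one consonant).
Each unlicensed consonant is deleted: /p/, /ʔ/.

aŋugu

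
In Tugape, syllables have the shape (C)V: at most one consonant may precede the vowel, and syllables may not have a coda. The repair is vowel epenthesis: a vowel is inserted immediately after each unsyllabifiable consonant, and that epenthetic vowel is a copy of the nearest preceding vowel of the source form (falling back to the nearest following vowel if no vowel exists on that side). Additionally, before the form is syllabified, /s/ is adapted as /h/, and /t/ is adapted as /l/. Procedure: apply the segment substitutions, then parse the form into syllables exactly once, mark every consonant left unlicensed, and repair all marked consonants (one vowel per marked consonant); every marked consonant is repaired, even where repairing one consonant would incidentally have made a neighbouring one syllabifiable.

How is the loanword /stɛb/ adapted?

hɛlɛbɛ

Substitution: /s/ → /h/, /t/ → /l/, giving /hlɛb/.
Syllabifying with onset maximization leaves /h/, /b/ stranded (no codas are permitted; onsets are limited to one consonant).
Each unlicensed consonant becomes the onset of a new syllable: /h/ → /hɛ/, /b/ → /bɛ/.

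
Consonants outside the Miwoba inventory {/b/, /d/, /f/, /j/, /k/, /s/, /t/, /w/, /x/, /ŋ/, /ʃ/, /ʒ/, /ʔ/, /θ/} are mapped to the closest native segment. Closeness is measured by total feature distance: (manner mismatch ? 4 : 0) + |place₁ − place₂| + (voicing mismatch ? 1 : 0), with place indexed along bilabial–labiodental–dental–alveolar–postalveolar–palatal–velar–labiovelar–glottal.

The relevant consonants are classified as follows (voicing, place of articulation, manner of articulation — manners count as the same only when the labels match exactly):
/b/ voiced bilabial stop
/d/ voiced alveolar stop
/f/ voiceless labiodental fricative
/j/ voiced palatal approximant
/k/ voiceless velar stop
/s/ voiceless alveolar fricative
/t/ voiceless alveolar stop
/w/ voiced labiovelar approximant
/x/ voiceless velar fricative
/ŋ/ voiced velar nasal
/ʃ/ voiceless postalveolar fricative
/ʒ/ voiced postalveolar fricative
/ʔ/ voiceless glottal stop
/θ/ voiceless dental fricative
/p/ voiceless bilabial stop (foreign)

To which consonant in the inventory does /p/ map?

b

/b/ is closest: same manner (stop), place distance 0 (bilabial→bilabial), voicing differs (+1); total 1. Next closest is /t/ at distance 3.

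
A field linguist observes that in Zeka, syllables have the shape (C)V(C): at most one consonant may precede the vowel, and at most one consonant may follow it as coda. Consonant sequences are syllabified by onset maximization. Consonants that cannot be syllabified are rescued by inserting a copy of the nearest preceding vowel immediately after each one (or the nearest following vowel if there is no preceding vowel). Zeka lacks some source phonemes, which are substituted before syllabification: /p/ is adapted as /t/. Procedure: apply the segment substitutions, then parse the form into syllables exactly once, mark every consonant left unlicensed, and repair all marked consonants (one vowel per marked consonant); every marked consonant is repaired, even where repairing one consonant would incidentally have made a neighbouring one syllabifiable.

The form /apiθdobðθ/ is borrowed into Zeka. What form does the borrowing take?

atiθdobðoθo

Substitution: /p/ → /t/, giving /atiθdobðθ/.
Syllabifying with onset maximization leaves /ð/, /θ/ stranded (at most one coda consonant is licensed; onsets are limited to one consonant).
Epenthesis after each stranded consonant: /ð/ → /ðo/, /θ/ → /θo/.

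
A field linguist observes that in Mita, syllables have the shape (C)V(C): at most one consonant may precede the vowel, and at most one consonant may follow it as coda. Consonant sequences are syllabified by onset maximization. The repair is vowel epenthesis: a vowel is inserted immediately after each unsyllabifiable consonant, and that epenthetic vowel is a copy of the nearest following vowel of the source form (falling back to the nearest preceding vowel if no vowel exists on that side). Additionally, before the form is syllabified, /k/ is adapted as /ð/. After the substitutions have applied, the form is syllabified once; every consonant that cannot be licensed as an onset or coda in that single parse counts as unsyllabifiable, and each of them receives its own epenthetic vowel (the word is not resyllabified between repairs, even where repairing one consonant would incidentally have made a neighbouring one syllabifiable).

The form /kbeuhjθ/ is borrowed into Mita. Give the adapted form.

Substitution: /k/ → /ð/, giving /ðbeuhjθ/.
Under (C)V(C), the unsyllabifiable consonants are /ð/, /j/, /θ/ (at most one coda consonant is licensed; onsets are limited to one consonant).
Each unlicensed consonant becomes the onset of a new syllable: /ð/ → /ðe/, /j/ → /ju/, /θ/ → /θu/.

ðebeuhjuθu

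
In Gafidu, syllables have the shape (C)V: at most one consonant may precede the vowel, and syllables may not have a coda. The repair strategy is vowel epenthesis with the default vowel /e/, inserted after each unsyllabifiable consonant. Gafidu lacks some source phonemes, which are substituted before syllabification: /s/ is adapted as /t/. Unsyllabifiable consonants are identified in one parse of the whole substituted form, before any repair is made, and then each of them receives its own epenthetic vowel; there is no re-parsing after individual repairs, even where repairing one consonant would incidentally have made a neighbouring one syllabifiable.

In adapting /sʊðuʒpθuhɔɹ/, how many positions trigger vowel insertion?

3

After substitution the input is /tʊðuʒpθuhɔɹ/.
The unsyllabifiable consonants are /ʒ/, /p/, /ɹ/; each receives one epenthetic vowel.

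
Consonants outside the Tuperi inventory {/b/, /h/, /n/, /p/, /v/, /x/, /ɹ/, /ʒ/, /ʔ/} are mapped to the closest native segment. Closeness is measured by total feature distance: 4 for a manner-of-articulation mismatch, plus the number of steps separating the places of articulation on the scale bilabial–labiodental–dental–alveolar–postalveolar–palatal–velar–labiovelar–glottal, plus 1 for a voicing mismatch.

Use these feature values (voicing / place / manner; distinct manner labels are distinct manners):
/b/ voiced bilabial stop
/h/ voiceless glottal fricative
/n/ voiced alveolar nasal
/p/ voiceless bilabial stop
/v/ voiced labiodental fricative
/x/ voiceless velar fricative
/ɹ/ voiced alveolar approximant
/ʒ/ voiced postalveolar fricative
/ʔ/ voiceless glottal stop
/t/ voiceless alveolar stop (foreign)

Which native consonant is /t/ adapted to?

p

/p/ is closest: same manner (stop), place distance 3 (alveolar→bilabial), same voicing; total 3. Next closest is /b/ at distance 4.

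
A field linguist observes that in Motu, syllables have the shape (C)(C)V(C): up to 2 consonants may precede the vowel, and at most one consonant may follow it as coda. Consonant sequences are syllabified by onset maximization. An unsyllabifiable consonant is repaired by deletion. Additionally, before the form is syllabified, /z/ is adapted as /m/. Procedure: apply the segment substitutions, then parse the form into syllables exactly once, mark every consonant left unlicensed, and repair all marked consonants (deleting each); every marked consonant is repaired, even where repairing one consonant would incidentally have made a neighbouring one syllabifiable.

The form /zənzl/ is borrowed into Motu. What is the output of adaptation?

Substitution: /z/ → /m/, giving /mənml/.
Under (C)(C)V(C), the unsyllabifiable consonants are /m/, /l/ (at most one coda consonant is licensed; onsets may contain at most 2 consonants).
Deletion applies to /m/, /l/.

mən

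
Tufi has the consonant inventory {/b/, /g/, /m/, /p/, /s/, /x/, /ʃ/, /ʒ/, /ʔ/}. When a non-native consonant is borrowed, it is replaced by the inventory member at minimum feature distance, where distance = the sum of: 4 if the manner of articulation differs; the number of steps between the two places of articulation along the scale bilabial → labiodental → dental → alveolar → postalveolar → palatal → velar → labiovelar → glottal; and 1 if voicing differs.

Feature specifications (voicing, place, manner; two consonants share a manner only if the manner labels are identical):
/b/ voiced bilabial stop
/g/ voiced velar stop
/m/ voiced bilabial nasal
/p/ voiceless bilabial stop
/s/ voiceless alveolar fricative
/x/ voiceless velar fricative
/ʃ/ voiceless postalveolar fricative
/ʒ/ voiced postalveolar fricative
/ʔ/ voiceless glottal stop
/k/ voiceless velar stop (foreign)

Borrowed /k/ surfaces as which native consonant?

/g/ is closest: same manner (stop), place distance 0 (velar→velar), voicing differs (+1); total 1. Next closest is /ʔ/ at distance 2.

g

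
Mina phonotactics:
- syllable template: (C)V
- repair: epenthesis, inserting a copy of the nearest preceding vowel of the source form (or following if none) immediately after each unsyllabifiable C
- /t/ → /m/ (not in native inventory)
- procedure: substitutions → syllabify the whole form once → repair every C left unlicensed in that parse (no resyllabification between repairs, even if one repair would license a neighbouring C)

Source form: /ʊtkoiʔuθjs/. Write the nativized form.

Substitution: /t/ → /m/, giving /ʊmkoiʔuθjs/.
The consonants /m/, /θ/, /j/, /s/ cannot be parsed into a legal (C)V syllable (no codas are permitted; onsets are limited to one consonant).
Each unlicensed consonant becomes the onset of a new syllable: /m/ → /mʊ/, /θ/ → /θu/, /j/ → /ju/, /s/ → /su/.

ʊmʊkoiʔuθujusu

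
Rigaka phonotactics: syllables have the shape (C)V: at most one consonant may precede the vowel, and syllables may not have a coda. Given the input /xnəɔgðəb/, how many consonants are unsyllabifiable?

Under (C)V, the unsyllabifiable consonants are /x/, /g/, /b/ (no codas are permitted; onsets are limited to one consonant).

3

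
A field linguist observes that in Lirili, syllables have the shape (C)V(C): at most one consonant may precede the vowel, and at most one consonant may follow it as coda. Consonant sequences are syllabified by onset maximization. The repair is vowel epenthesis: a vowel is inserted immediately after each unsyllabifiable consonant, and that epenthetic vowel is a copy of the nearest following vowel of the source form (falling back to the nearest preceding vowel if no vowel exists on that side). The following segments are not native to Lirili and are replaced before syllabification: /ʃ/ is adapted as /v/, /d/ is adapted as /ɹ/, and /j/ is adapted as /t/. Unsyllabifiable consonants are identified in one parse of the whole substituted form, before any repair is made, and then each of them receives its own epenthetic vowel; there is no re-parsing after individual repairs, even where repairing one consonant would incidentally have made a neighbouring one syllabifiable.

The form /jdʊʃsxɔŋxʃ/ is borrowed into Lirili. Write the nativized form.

tʊɹʊvsɔxɔŋxɔvɔ

Substitution: /j/ → /t/, /d/ → /ɹ/, /ʃ/ → /v/, giving /tɹʊvsxɔŋxv/.
The consonants /t/, /s/, /x/, /v/ cannot be parsed into a legal (C)V(C) syllable (at most one coda consonant is licensed; onsets are limited to one consonant).
Each unlicensed consonant becomes the onset of a new syllable: /t/ → /tʊ/, /s/ → /sɔ/, /x/ → /xɔ/, /v/ → /vɔ/.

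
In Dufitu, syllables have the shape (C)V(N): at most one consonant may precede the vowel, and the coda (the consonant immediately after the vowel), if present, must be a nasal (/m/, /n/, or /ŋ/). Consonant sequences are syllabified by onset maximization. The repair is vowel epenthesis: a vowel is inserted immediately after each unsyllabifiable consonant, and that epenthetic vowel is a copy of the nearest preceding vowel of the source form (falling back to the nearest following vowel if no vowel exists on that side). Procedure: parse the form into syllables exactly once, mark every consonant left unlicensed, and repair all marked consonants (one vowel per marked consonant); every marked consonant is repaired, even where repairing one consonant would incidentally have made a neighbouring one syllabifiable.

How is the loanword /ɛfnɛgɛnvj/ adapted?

Under (C)V(N), the unsyllabifiable consonants are /f/, /v/, /j/ (only a nasal (/m/, /n/, or /ŋ/) is licensed in coda position; onsets are limited to one consonant).
Epenthesis after each stranded consonant: /f/ → /fɛ/, /v/ → /vɛ/, /j/ → /jɛ/.

ɛfɛnɛgɛnvɛjɛ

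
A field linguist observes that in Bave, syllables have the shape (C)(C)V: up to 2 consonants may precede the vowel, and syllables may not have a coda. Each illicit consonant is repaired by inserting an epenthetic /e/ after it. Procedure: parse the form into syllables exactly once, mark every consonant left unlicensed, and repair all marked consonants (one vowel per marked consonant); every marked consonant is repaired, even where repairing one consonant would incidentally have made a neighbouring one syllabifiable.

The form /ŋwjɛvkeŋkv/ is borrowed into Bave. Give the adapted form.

ŋewjɛvkeŋekeve

Syllabifying with onset maximization leaves /ŋ/, /ŋ/, /k/, /v/ stranded (no codas are permitted; onsets may contain at most 2 consonants).
Each unlicensed consonant becomes the onset of a new syllable: /ŋ/ → /ŋe/, /ŋ/ → /ŋe/, /k/ → /ke/, /v/ → /ve/.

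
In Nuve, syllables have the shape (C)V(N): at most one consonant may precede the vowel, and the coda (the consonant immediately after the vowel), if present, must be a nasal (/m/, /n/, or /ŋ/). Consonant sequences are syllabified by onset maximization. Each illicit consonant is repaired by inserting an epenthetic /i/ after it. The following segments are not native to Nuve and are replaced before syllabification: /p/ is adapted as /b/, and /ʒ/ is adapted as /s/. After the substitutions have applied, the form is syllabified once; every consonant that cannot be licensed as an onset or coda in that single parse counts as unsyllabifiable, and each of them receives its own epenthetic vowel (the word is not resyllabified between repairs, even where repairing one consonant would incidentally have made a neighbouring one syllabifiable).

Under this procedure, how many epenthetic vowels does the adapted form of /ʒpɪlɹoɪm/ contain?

2

After substitution the input is /sbɪlɹoɪm/.
The unsyllabifiable consonants are /s/, /l/; each receives one epenthetic vowel.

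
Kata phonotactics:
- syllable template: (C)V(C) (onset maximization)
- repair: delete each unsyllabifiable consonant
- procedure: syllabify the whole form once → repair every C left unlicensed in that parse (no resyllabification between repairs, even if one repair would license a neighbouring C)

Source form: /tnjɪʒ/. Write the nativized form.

jɪʒ

Syllabifying with onset maximization leaves /t/, /n/ stranded (at most one coda consonant is licensed; onsets are limited to one consonant).
Deleting the stranded consonants removes /t/, /n/.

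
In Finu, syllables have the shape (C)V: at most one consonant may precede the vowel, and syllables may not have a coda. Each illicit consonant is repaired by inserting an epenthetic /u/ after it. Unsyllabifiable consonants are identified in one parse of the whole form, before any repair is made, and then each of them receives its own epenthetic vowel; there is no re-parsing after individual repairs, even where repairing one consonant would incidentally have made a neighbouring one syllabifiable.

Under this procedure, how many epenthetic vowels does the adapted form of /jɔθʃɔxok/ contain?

2

The unsyllabifiable consonants are /θ/, /k/; each receives one epenthetic vowel.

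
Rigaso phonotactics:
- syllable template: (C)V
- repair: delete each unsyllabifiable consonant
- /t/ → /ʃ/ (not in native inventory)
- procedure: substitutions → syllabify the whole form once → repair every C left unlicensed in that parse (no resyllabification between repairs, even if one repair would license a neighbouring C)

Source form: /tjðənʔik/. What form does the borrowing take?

Substitution: /t/ → /ʃ/, giving /ʃjðənʔik/.
The consonants /ʃ/, /j/, /n/, /k/ cannot be parsed into a legal (C)V syllable (no codas are permitted; onsets are limited to one consonant).
Each unlicensed consonant is deleted: /ʃ/, /j/, /n/, /k/.

ðəʔi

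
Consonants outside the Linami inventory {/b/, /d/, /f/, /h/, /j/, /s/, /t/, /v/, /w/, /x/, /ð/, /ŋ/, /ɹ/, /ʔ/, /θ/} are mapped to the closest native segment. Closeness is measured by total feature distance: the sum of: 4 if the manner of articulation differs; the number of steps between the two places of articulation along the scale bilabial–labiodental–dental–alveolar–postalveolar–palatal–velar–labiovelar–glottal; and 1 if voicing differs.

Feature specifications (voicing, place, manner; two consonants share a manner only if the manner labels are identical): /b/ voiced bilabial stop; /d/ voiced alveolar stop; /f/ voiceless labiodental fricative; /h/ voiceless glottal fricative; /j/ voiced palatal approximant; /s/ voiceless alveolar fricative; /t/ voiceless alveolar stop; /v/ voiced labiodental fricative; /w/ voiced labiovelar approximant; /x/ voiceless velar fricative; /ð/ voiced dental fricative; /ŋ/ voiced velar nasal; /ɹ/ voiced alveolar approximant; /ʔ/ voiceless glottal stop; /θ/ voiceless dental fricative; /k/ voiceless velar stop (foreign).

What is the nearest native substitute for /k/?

ʔ

/ʔ/ is closest: same manner (stop), place distance 2 (velar→glottal), same voicing; total 2. Next closest is /t/ at distance 3.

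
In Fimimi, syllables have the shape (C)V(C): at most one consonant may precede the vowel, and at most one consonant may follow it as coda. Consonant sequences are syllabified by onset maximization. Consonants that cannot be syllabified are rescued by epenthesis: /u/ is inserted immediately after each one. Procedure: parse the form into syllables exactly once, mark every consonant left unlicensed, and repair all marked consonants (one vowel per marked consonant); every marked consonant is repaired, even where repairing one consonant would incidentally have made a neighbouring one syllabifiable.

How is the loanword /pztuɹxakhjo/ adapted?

Syllabifying with onset maximization leaves /p/, /z/, /h/ stranded (at most one coda consonant is licensed; onsets are limited to one consonant).
Inserting the epenthetic vowel yields /p/ → /pu/, /z/ → /zu/, /h/ → /hu/.

puzutuɹxakhujo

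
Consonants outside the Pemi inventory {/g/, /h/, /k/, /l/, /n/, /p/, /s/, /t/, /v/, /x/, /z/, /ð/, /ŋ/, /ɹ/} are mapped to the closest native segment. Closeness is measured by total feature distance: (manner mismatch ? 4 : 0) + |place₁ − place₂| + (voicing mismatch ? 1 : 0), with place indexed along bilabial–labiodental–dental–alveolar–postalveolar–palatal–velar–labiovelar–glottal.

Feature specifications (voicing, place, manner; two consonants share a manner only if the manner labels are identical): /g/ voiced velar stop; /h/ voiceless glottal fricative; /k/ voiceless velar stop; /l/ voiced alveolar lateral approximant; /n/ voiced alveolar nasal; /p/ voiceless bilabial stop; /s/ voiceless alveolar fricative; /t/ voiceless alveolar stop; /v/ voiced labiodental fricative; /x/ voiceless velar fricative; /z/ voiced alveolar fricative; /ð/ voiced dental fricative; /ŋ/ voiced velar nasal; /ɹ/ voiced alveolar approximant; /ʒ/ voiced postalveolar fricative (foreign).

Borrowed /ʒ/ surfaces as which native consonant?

/z/ is closest: same manner (fricative), place distance 1 (postalveolar→alveolar), same voicing; total 1. Next closest is /s/ at distance 2.

z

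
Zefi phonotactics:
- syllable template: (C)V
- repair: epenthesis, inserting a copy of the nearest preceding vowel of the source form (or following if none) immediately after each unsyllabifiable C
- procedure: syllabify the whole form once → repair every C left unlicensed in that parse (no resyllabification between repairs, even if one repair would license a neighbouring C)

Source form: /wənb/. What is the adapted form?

wənəbə

Under (C)V, the unsyllabifiable consonants are /n/, /b/ (no codas are permitted; onsets are limited to one consonant).
Inserting the epenthetic vowel yields /n/ → /nə/, /b/ → /bə/.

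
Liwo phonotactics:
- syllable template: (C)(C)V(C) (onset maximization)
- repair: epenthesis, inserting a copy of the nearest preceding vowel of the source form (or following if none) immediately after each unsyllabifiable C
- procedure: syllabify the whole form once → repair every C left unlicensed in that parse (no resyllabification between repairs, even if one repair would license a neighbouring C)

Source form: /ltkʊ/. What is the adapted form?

lʊtkʊ

Under (C)(C)V(C), the unsyllabifiable consonants are /l/ (at most one coda consonant is licensed; onsets may contain at most 2 consonants).
Inserting the epenthetic vowel yields /l/ → /lʊ/.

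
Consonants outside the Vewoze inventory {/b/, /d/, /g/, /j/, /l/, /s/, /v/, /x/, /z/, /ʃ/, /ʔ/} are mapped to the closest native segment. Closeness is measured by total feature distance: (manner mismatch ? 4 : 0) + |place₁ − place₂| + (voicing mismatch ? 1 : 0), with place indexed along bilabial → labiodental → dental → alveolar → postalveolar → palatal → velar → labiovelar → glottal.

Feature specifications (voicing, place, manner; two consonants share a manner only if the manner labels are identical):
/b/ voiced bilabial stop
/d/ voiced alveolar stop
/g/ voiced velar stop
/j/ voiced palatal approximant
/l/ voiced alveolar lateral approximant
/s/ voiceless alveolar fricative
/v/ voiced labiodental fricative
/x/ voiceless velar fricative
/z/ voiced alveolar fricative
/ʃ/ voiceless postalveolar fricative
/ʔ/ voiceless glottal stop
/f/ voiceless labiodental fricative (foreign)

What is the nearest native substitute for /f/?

v

/v/ is closest: same manner (fricative), place distance 0 (labiodental→labiodental), voicing differs (+1); total 1. Next closest is /s/ at distance 2.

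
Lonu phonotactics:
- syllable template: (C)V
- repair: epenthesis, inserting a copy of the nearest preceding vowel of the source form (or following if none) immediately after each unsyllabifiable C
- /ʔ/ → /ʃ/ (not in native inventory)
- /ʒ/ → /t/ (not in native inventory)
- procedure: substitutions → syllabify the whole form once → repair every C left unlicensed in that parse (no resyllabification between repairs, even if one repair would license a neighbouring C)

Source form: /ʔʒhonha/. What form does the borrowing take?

Substitution: /ʔ/ → /ʃ/, /ʒ/ → /t/, giving /ʃthonha/.
Syllabifying with onset maximization leaves /ʃ/, /t/, /n/ stranded (no codas are permitted; onsets are limited to one consonant).
Each unlicensed consonant becomes the onset of a new syllable: /ʃ/ → /ʃo/, /t/ → /to/, /n/ → /no/.

ʃotohonoha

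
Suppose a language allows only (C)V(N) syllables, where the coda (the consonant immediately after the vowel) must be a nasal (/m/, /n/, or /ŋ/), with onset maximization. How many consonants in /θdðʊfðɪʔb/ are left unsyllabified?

5

Syllabifying with onset maximization leaves /θ/, /d/, /f/, /ʔ/, /b/ stranded (only a nasal (/m/, /n/, or /ŋ/) is licensed in coda position; onsets are limited to one consonant).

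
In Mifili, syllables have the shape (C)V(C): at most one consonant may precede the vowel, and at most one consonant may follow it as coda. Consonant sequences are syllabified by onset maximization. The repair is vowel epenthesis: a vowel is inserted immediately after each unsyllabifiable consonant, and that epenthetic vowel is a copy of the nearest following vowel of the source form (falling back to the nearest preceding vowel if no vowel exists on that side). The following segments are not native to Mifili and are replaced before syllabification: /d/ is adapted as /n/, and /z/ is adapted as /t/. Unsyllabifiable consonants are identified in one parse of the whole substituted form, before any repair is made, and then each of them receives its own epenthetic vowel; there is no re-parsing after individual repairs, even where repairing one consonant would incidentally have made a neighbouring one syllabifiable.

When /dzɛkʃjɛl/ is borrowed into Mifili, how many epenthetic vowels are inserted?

2

After substitution the input is /ntɛkʃjɛl/.
The unsyllabifiable consonants are /n/, /ʃ/; each receives one epenthetic vowel.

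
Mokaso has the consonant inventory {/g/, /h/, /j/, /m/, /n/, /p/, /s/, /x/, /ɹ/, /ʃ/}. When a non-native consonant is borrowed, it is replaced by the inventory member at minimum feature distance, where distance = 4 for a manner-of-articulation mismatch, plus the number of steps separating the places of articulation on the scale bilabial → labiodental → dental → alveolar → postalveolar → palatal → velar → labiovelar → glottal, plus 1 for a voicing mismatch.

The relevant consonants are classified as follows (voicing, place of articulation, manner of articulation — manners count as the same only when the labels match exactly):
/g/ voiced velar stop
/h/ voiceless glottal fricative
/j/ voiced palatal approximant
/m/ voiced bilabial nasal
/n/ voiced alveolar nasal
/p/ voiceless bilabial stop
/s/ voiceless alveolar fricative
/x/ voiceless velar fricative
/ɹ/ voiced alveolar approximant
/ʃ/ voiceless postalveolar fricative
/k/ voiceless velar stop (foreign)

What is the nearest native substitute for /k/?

/g/ is closest: same manner (stop), place distance 0 (velar→velar), voicing differs (+1); total 1. Next closest is /x/ at distance 4.

g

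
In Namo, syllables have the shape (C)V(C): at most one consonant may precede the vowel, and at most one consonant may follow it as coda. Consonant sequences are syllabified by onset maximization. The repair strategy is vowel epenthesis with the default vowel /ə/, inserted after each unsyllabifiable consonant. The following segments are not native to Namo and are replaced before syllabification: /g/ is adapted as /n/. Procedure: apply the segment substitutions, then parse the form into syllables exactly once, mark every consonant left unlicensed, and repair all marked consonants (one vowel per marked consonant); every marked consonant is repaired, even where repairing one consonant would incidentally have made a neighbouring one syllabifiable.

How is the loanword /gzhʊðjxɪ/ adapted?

Substitution: /g/ → /n/, giving /nzhʊðjxɪ/.
Under (C)V(C), the unsyllabifiable consonants are /n/, /z/, /j/ (at most one coda consonant is licensed; onsets are limited to one consonant).
Epenthesis after each stranded consonant: /n/ → /nə/, /z/ → /zə/, /j/ → /jə/.

nəzəhʊðjəxɪ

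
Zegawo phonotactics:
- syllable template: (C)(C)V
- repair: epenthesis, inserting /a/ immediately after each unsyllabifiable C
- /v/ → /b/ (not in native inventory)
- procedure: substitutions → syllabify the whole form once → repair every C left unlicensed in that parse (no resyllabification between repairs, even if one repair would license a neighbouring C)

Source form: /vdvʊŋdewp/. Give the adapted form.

Substitution: /v/ → /b/, giving /bdbʊŋdewp/.
Under (C)(C)V, the unsyllabifiable consonants are /b/, /w/, /p/ (no codas are permitted; onsets may contain at most 2 consonants).
Each unlicensed consonant becomes the onset of a new syllable: /b/ → /ba/, /w/ → /wa/, /p/ → /pa/.

badbʊŋdewapa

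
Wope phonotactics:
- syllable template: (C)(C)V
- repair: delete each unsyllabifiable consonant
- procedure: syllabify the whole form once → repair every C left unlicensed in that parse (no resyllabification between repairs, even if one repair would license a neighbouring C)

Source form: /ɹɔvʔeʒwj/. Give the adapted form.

ɹɔvʔe

The consonants /ʒ/, /w/, /j/ cannot be parsed into a legal (C)(C)V syllable (no codas are permitted; onsets may contain at most 2 consonants).
Deleting the stranded consonants removes /ʒ/, /w/, /j/.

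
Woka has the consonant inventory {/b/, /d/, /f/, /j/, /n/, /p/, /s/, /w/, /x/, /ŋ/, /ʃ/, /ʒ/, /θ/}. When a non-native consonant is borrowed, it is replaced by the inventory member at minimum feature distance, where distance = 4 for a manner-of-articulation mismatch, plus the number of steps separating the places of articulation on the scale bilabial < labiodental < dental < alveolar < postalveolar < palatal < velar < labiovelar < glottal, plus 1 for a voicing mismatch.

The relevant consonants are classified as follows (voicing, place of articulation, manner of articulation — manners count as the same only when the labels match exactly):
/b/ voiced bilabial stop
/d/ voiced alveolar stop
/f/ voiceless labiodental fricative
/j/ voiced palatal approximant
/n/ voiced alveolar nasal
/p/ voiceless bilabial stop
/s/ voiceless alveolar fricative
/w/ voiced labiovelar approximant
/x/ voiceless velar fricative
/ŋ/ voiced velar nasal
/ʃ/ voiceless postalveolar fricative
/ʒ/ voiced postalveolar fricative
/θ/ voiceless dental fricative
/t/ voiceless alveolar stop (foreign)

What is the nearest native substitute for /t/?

/d/ is closest: same manner (stop), place distance 0 (alveolar→alveolar), voicing differs (+1); total 1. Next closest is /p/ at distance 3.

d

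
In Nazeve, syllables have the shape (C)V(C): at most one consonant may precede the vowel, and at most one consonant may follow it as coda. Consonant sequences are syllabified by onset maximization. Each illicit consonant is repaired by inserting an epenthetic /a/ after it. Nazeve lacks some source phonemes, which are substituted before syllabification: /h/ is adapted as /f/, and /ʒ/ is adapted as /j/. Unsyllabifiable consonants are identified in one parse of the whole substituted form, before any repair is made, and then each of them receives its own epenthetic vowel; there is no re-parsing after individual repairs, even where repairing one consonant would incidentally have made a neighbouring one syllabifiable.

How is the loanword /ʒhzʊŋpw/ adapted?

Substitution: /ʒ/ → /j/, /h/ → /f/, giving /jfzʊŋpw/.
Under (C)V(C), the unsyllabifiable consonants are /j/, /f/, /p/, /w/ (at most one coda consonant is licensed; onsets are limited to one consonant).
Epenthesis after each stranded consonant: /j/ → /ja/, /f/ → /fa/, /p/ → /pa/, /w/ → /wa/.

jafazʊŋpawa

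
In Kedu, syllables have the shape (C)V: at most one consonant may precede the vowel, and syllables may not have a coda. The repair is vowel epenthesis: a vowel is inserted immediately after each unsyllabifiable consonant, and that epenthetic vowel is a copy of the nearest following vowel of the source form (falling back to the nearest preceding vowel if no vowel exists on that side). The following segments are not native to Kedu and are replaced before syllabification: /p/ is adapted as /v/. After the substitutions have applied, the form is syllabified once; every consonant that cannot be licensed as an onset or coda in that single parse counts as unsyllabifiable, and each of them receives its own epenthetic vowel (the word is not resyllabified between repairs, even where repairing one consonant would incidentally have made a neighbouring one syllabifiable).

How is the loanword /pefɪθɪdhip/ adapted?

vefɪθɪdihivi

Substitution: /p/ → /v/, giving /vefɪθɪdhiv/.
Under (C)V, the unsyllabifiable consonants are /d/, /v/ (no codas are permitted; onsets are limited to one consonant).
Inserting the epenthetic vowel yields /d/ → /di/, /v/ → /vi/.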